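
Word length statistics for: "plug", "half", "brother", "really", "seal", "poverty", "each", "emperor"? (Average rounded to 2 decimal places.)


Lengths: "plug"=4, "half"=4, "brother"=7, "really"=6, "seal"=4, "poverty"=7, "each"=4, "emperor"=7
Sum = 43, Count = 8
Average = 43/8 = 5.38
= avg=5.38, min=4, max=7


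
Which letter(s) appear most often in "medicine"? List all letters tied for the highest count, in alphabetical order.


Word: "medicine"
Letter counts:
  'c': 1
  'd': 1
  'e': 2
  'i': 2
  'm': 1
  'n': 1
Maximum count = 2
Most frequent = 'e', 'i' (2 times each)


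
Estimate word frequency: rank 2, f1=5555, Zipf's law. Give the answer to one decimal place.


Zipf's law: f(r) = f(1) / r
f(1) = 5555
f(2) = 5555 / 2
= 2777.5 occurrences


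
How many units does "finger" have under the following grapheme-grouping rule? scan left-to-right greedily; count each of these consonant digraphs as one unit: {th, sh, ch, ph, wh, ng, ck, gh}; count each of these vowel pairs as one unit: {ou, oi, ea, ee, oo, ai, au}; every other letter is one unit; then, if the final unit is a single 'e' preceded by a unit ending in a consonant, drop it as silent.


Word: "finger" (6 letters)
Left-to-right scan:
  [1] 'f' (letter)
  [2] 'i' (letter)
  [3] 'ng' (digraph)
  [4] 'e' (letter)
  [5] 'r' (letter)
Units from scan: 5
Sound units = 5 units


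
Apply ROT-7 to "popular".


Word: "popular"
Shift: 7
Each letter → (letter + shift) mod 26:
  'p' (15) + 7 = 22 → 'w'
  'o' (14) + 7 = 21 → 'v'
  'p' (15) + 7 = 22 → 'w'
  'u' (20) + 7 = 1 → 'b'
  'l' (11) + 7 = 18 → 's'
  'a' (0) + 7 = 7 → 'h'
  'r' (17) + 7 = 24 → 'y'
Result = "wvwbshy"


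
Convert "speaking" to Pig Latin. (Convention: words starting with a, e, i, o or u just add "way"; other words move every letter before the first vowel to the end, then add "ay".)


Word: "speaking"
Starts with consonant(s) → move to end, add 'ay'
Consonant cluster: "sp"
Pig Latin = "eakingspay"


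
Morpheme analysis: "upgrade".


Word: "upgrade"
Morphemes: up- | grade
Each morpheme carries meaning
= 2 morphemes


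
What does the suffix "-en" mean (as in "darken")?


Suffix: -en
Example: darken (dark + -en)
Meaning = to make / become


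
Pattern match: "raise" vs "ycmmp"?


Pattern of "raise": [0, 1, 2, 3, 4]
Pattern of "ycmmp": [0, 1, 2, 2, 3]
Patterns do not match
Same pattern = No


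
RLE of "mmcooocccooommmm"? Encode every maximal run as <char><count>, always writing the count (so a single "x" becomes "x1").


String: "mmcooocccooommmm"
Scanning for consecutive runs:
  'm' x 2
  'c' x 1
  'o' x 3
  'c' x 3
  'o' x 3
  'm' x 4
RLE = "m2c1o3c3o3m4"


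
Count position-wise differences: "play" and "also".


Comparing character by character (same length = 4):
  Pos 0: 'p' vs 'a' !=
  Pos 1: 'l' vs 'l' =
  Pos 2: 'a' vs 's' !=
  Pos 3: 'y' vs 'o' !=
Hamming distance = 3


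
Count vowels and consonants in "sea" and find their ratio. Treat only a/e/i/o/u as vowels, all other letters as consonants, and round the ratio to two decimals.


Word: "sea"
Vowels (a,e,i,o,u): 2
Consonants: 1
Ratio = 2/1
= 2.00


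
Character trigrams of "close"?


Word: "close" (length 5)
Number of trigrams = 5 - 3 + 1 = 3
  Position 0: "clo"
  Position 1: "los"
  Position 2: "ose"
Trigrams = "clo", "los", "ose"


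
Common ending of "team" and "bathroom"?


Word 1: "team"
Word 2: "bathroom"
Comparing from end:
  Pos -1: 'm' == 'm'
  Pos -2: 'a' != 'o' (stop)
LCS = "m" (length 1)


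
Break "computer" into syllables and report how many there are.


Word: "computer"
Syllable breakdown: com · pu · ter
Counting: 3 parts
= 3 syllables


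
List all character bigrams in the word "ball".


Word: "ball" (length 4)
Number of bigrams = 4 - 2 + 1 = 3
  Position 0: "ba"
  Position 1: "al"
  Position 2: "ll"
Bigrams = "ba", "al", "ll"


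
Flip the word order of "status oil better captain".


Original: "status oil better captain"
Words (1..n): status | oil | better | captain
Reversed (n..1): captain | better | oil | status
Result = "captain better oil status"


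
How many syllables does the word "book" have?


Word: "book"
Syllable breakdown: book
Counting: 1 part
= 1 syllable


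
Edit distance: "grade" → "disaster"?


Word 1: "grade" (length 5)
Word 2: "disaster" (length 8)
One optimal edit sequence (insert/delete/substitute each cost 1):
  1. insert 'd'  (+1)
  2. substitute 'g' -> 'i'  (+1)
  3. substitute 'r' -> 's'  (+1)
  4. keep 'a'
  5. insert 's'  (+1)
  6. substitute 'd' -> 't'  (+1)
  7. keep 'e'
  8. insert 'r'  (+1)
Total edit operations: 6
Edit distance = 6


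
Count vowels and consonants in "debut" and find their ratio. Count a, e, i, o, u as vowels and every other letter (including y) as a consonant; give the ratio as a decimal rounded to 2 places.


Word: "debut"
Vowels (a,e,i,o,u): 2
Consonants: 3
Ratio = 2/3
= 0.67


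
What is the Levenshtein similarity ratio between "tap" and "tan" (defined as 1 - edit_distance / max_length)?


Word 1: "tap" (length 3)
Word 2: "tan" (length 3)
One optimal edit sequence:
  1. keep 't'
  2. keep 'a'
  3. substitute 'p' -> 'n'  (+1)
Edit distance = 1
Max length = max(3, 3) = 3
Similarity = 1 - 1/3
= 0.6667


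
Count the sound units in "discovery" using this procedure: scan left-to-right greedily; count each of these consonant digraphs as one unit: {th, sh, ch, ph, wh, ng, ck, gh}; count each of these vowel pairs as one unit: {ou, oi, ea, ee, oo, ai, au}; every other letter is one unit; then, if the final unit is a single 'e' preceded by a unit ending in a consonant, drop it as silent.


Word: "discovery" (9 letters)
Left-to-right scan:
  1. 'd' (letter)
  2. 'i' (letter)
  3. 's' (letter)
  4. 'c' (letter)
  5. 'o' (letter)
  6. 'v' (letter)
  7. 'e' (letter)
  8. 'r' (letter)
  9. 'y' (letter)
Units from scan: 9
Sound units = 9 units


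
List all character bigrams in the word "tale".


Word: "tale" (length 4)
Number of bigrams = 4 - 2 + 1 = 3
  Position 0: "ta"
  Position 1: "al"
  Position 2: "le"
Bigrams = "ta", "al", "le"


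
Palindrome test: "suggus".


Word: "suggus"
Reversed: "suggus"
Forward == Backward? suggus == suggus
Palindrome = Yes


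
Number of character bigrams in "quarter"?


Word: "quarter" (length 7)
Number of 2-grams = length - 2 + 1 = 7 - 2 + 1
= 6


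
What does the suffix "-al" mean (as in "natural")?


Suffix: -al
Example: natural (nature + -al, with a spelling change)
Meaning = relating to


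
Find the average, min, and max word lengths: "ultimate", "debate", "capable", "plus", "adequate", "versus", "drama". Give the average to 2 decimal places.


Lengths: "ultimate"=8, "debate"=6, "capable"=7, "plus"=4, "adequate"=8, "versus"=6, "drama"=5
Sum = 44, Count = 7
Average = 44/7 = 6.29
= avg=6.29, min=4, max=8


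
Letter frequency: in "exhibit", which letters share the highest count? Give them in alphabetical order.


Word: "exhibit"
Letter counts:
  'b': 1
  'e': 1
  'h': 1
  'i': 2
  't': 1
  'x': 1
Maximum count = 2
Most frequent = 'i' (2 times each)


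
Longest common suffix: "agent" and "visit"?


Word 1: "agent"
Word 2: "visit"
Comparing from end:
  Pos -1: 't' == 't'
  Pos -2: 'n' != 'i' (stop)
LCS = "t" (length 1)


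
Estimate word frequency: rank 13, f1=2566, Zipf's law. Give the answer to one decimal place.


Zipf's law: f(r) = f(1) / r
f(1) = 2566
f(13) = 2566 / 13
= 197.4 occurrences


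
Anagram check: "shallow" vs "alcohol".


Word 1: "shallow" → sorted: ahllosw
Word 2: "alcohol" → sorted: achlloo
Same letters? ahllosw != achlloo
Anagram = No


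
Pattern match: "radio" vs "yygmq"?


Pattern of "radio": [0, 1, 2, 3, 4]
Pattern of "yygmq": [0, 0, 1, 2, 3]
Patterns do not match
Same pattern = No


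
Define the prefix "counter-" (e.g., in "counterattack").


Prefix: counter-
Example: counterattack = counter- + attack
Meaning = against / opposite


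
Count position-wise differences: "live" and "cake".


Comparing character by character (same length = 4):
  Pos 0: 'l' vs 'c' !=
  Pos 1: 'i' vs 'a' !=
  Pos 2: 'v' vs 'k' !=
  Pos 3: 'e' vs 'e' =
Hamming distance = 3


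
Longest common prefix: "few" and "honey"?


Word 1: "few"
Word 2: "honey"
Comparing from start:
  Pos 0: 'f' != 'h' (stop)
LCP = "" (length 0)


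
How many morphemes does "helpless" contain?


Word: "helpless"
Morphemes: help + -less
Each morpheme carries meaning
= 2 morphemes


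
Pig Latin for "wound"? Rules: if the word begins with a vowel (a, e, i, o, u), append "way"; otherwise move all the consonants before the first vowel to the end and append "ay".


Word: "wound"
Starts with consonant(s) → move to end, add 'ay'
Consonant cluster: "w"
Pig Latin = "oundway"


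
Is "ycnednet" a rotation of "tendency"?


Word: "tendency", Candidate: "ycnednet"
Method: check if candidate is substring of word+word
"tendencytendency" contains "ycnednet"? No
Is rotation = No


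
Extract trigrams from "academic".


Word: "academic" (length 8)
Number of trigrams = 8 - 3 + 1 = 6
  Position 0: "aca"
  Position 1: "cad"
  Position 2: "ade"
  Position 3: "dem"
  Position 4: "emi"
  Position 5: "mic"
Trigrams = "aca", "cad", "ade", "dem", "emi", "mic"


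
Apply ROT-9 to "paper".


Word: "paper"
Shift: 9
Each letter → (letter + shift) mod 26:
  'p' (15) + 9 = 24 → 'y'
  'a' (0) + 9 = 9 → 'j'
  'p' (15) + 9 = 24 → 'y'
  'e' (4) + 9 = 13 → 'n'
  'r' (17) + 9 = 0 → 'a'
Result = "yjyna"


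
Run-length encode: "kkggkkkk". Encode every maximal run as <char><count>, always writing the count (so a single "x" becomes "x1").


String: "kkggkkkk"
Scanning for consecutive runs:
  'k' x 2
  'g' x 2
  'k' x 4
RLE = "k2g2k4"


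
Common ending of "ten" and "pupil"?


Word 1: "ten"
Word 2: "pupil"
Comparing from end:
  Pos -1: 'n' != 'l' (stop)
LCS = "" (length 0)


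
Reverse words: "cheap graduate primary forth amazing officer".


Original: "cheap graduate primary forth amazing officer"
Words (1..n): cheap | graduate | primary | forth | amazing | officer
Reversed (n..1): officer | amazing | forth | primary | graduate | cheap
Result = "officer amazing forth primary graduate cheap"


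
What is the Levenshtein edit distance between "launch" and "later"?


Word 1: "launch" (length 6)
Word 2: "later" (length 5)
One optimal edit sequence (insert/delete/substitute each cost 1):
  1. keep 'l'
  2. keep 'a'
  3. delete 'u'  (+1)
  4. substitute 'n' -> 't'  (+1)
  5. substitute 'c' -> 'e'  (+1)
  6. substitute 'h' -> 'r'  (+1)
Total edit operations: 4
Edit distance = 4


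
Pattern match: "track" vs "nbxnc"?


Pattern of "track": [0, 1, 2, 3, 4]
Pattern of "nbxnc": [0, 1, 2, 0, 3]
Patterns do not match
Same pattern = No


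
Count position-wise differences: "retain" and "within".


Comparing character by character (same length = 6):
  Pos 0: 'r' vs 'w' !=
  Pos 1: 'e' vs 'i' !=
  Pos 2: 't' vs 't' =
  Pos 3: 'a' vs 'h' !=
  Pos 4: 'i' vs 'i' =
  Pos 5: 'n' vs 'n' =
Hamming distance = 3


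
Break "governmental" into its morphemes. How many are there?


Word: "governmental"
Morphemes: govern / -ment / -al
Each morpheme carries meaning
= 3 morphemes


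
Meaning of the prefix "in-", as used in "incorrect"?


Prefix: in-
Example: incorrect = in- + correct
Meaning = not / into


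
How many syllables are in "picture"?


Word: "picture"
Syllable breakdown: pic / ture
Counting: 2 parts
= 2 syllables


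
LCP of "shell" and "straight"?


Word 1: "shell"
Word 2: "straight"
Comparing from start:
  Pos 0: 's' == 's'
  Pos 1: 'h' != 't' (stop)
LCP = "s" (length 1)


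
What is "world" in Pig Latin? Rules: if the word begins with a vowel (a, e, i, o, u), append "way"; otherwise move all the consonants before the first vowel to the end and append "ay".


Word: "world"
Starts with consonant(s) → move to end, add 'ay'
Consonant cluster: "w"
Pig Latin = "orldway"


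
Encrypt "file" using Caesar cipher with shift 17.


Word: "file"
Shift: 17
Each letter → (letter + shift) mod 26:
  'f' (5) + 17 = 22 → 'w'
  'i' (8) + 17 = 25 → 'z'
  'l' (11) + 17 = 2 → 'c'
  'e' (4) + 17 = 21 → 'v'
Result = "wzcv"


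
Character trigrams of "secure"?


Word: "secure" (length 6)
Number of trigrams = 6 - 3 + 1 = 4
  Position 0: "sec"
  Position 1: "ecu"
  Position 2: "cur"
  Position 3: "ure"
Trigrams = "sec", "ecu", "cur", "ure"


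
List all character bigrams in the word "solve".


Word: "solve" (length 5)
Number of bigrams = 5 - 2 + 1 = 4
  Position 0: "so"
  Position 1: "ol"
  Position 2: "lv"
  Position 3: "ve"
Bigrams = "so", "ol", "lv", "ve"


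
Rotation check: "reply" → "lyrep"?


Word: "reply", Candidate: "lyrep"
Method: check if candidate is substring of word+word
"replyreply" contains "lyrep"? Yes
Is rotation = Yes


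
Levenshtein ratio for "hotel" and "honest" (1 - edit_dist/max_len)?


Word 1: "hotel" (length 5)
Word 2: "honest" (length 6)
One optimal edit sequence:
  1. keep 'h'
  2. keep 'o'
  3. substitute 't' -> 'n'  (+1)
  4. keep 'e'
  5. insert 's'  (+1)
  6. substitute 'l' -> 't'  (+1)
Edit distance = 3
Max length = max(5, 6) = 6
Similarity = 1 - 3/6
= 0.5000


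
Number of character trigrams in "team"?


Word: "team" (length 4)
Number of 3-grams = length - 3 + 1 = 4 - 3 + 1
= 2


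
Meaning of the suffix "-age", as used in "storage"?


Suffix: -age
As in: storage -> store + -age, with a spelling change
Meaning = result / collection


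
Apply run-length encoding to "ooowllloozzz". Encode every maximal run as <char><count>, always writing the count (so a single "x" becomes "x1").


String: "ooowllloozzz"
Scanning for consecutive runs:
  'o' x 3
  'w' x 1
  'l' x 3
  'o' x 2
  'z' x 3
RLE = "o3w1l3o2z3"


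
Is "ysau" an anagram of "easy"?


Word 1: "easy" → sorted: aesy
Word 2: "ysau" → sorted: asuy
Same letters? aesy != asuy
Anagram = No


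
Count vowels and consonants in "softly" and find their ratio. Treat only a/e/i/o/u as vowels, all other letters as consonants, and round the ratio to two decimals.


Word: "softly"
Vowels (a,e,i,o,u): 1
Consonants: 5
Ratio = 1/5
= 0.20


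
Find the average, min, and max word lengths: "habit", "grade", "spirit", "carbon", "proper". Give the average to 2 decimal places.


Lengths: "habit"=5, "grade"=5, "spirit"=6, "carbon"=6, "proper"=6
Sum = 28, Count = 5
Average = 28/5 = 5.60
= avg=5.60, min=5, max=6


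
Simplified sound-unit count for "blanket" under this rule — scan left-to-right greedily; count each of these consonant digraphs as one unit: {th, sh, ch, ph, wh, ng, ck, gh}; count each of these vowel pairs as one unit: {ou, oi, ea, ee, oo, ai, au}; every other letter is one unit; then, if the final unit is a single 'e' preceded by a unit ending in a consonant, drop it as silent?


Word: "blanket" (7 letters)
Left-to-right scan:
  (1) 'b' (letter)
  (2) 'l' (letter)
  (3) 'a' (letter)
  (4) 'n' (letter)
  (5) 'k' (letter)
  (6) 'e' (letter)
  (7) 't' (letter)
Units from scan: 7
Sound units = 7 units


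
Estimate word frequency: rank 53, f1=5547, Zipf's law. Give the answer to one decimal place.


Zipf's law: f(r) = f(1) / r
f(1) = 5547
f(53) = 5547 / 53
= 104.7 occurrences


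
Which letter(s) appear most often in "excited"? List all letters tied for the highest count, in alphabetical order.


Word: "excited"
Letter counts:
  'c': 1
  'd': 1
  'e': 2
  'i': 1
  't': 1
  'x': 1
Maximum count = 2
Most frequent = 'e' (2 times each)


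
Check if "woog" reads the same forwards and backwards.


Word: "woog"
Reversed: "goow"
Forward == Backward? woog != goow
Palindrome = No


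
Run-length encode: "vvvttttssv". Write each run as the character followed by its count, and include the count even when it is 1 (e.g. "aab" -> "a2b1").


String: "vvvttttssv"
Scanning for consecutive runs:
  'v' x 3
  't' x 4
  's' x 2
  'v' x 1
RLE = "v3t4s2v1"


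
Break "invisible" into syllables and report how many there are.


Word: "invisible"
Syllable breakdown: in-vis-i-ble
Counting: 4 parts
= 4 syllables


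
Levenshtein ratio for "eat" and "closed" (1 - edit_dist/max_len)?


Word 1: "eat" (length 3)
Word 2: "closed" (length 6)
One optimal edit sequence:
  1. insert 'c'  (+1)
  2. insert 'l'  (+1)
  3. insert 'o'  (+1)
  4. substitute 'e' -> 's'  (+1)
  5. substitute 'a' -> 'e'  (+1)
  6. substitute 't' -> 'd'  (+1)
Edit distance = 6
Max length = max(3, 6) = 6
Similarity = 1 - 6/6
= 0.0000


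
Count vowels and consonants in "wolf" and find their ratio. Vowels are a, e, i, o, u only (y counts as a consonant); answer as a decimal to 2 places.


Word: "wolf"
Vowels (a,e,i,o,u): 1
Consonants: 3
Ratio = 1/3
= 0.33


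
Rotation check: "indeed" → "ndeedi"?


Word: "indeed", Candidate: "ndeedi"
Method: check if candidate is substring of word+word
"indeedindeed" contains "ndeedi"? Yes
Is rotation = Yes


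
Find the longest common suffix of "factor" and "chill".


Word 1: "factor"
Word 2: "chill"
Comparing from end:
  Pos -1: 'r' != 'l' (stop)
LCS = "" (length 0)


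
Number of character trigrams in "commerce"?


Word: "commerce" (length 8)
Number of 3-grams = length - 3 + 1 = 8 - 3 + 1
= 6


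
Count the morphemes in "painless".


Word: "painless"
Morphemes: pain | -less
Each morpheme carries meaning
= 2 morphemes


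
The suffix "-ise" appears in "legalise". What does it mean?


Suffix: -ise
Example: legalise (legal + -ise)
Meaning = to make


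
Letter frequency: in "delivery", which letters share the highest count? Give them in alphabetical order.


Word: "delivery"
Letter counts:
  'd': 1
  'e': 2
  'i': 1
  'l': 1
  'r': 1
  'v': 1
  'y': 1
Maximum count = 2
Most frequent = 'e' (2 times each)


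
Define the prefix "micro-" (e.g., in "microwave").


Prefix: micro-
Example: microwave = micro- + wave
Meaning = small


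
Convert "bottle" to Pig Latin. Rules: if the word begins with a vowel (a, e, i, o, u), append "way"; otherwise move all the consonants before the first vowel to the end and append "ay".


Word: "bottle"
Starts with consonant(s) → move to end, add 'ay'
Consonant cluster: "b"
Pig Latin = "ottlebay"


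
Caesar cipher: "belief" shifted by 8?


Word: "belief"
Shift: 8
Each letter → (letter + shift) mod 26:
  'b' (1) + 8 = 9 → 'j'
  'e' (4) + 8 = 12 → 'm'
  'l' (11) + 8 = 19 → 't'
  'i' (8) + 8 = 16 → 'q'
  'e' (4) + 8 = 12 → 'm'
  'f' (5) + 8 = 13 → 'n'
Result = "jmtqmn"


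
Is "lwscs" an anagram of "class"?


Word 1: "class" → sorted: aclss
Word 2: "lwscs" → sorted: clssw
Same letters? aclss != clssw
Anagram = No


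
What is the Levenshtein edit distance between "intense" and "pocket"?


Word 1: "intense" (length 7)
Word 2: "pocket" (length 6)
One optimal edit sequence (insert/delete/substitute each cost 1):
  1. delete 'i'  (+1)
  2. substitute 'n' -> 'p'  (+1)
  3. substitute 't' -> 'o'  (+1)
  4. substitute 'e' -> 'c'  (+1)
  5. substitute 'n' -> 'k'  (+1)
  6. substitute 's' -> 'e'  (+1)
  7. substitute 'e' -> 't'  (+1)
Total edit operations: 7
Edit distance = 7


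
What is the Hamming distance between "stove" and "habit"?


Comparing character by character (same length = 5):
  Pos 0: 's' vs 'h' !=
  Pos 1: 't' vs 'a' !=
  Pos 2: 'o' vs 'b' !=
  Pos 3: 'v' vs 'i' !=
  Pos 4: 'e' vs 't' !=
Hamming distance = 5


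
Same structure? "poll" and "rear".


Pattern of "poll": [0, 1, 2, 2]
Pattern of "rear": [0, 1, 2, 0]
Patterns do not match
Same pattern = No


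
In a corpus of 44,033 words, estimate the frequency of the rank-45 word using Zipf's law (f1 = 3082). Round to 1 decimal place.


Zipf's law: f(r) = f(1) / r
f(1) = 3082
f(45) = 3082 / 45
= 68.5 occurrences


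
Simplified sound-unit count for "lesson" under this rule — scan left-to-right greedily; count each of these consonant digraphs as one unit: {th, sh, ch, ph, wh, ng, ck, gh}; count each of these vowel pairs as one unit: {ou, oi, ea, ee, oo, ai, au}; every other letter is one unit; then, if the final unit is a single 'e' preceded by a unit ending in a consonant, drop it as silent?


Word: "lesson" (6 letters)
Left-to-right scan:
  [1] 'l' (letter)
  [2] 'e' (letter)
  [3] 's' (letter)
  [4] 's' (letter)
  [5] 'o' (letter)
  [6] 'n' (letter)
Units from scan: 6
Sound units = 6 units


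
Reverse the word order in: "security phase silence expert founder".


Original: "security phase silence expert founder"
Words (1..n): security | phase | silence | expert | founder
Reversed (n..1): founder | expert | silence | phase | security
Result = "founder expert silence phase security"


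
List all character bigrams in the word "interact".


Word: "interact" (length 8)
Number of bigrams = 8 - 2 + 1 = 7
  Position 0: "in"
  Position 1: "nt"
  Position 2: "te"
  Position 3: "er"
  Position 4: "ra"
  Position 5: "ac"
  Position 6: "ct"
Bigrams = "in", "nt", "te", "er", "ra", "ac", "ct"


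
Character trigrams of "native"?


Word: "native" (length 6)
Number of trigrams = 6 - 3 + 1 = 4
  Position 0: "nat"
  Position 1: "ati"
  Position 2: "tiv"
  Position 3: "ive"
Trigrams = "nat", "ati", "tiv", "ive"


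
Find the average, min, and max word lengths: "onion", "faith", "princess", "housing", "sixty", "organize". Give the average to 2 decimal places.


Lengths: "onion"=5, "faith"=5, "princess"=8, "housing"=7, "sixty"=5, "organize"=8
Sum = 38, Count = 6
Average = 38/6 = 6.33
= avg=6.33, min=5, max=8


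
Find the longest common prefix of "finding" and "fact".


Word 1: "finding"
Word 2: "fact"
Comparing from start:
  Pos 0: 'f' == 'f'
  Pos 1: 'i' != 'a' (stop)
LCP = "f" (length 1)


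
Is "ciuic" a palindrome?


Word: "ciuic"
Reversed: "ciuic"
Forward == Backward? ciuic == ciuic
Palindrome = Yes


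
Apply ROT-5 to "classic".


Word: "classic"
Shift: 5
Each letter → (letter + shift) mod 26:
  'c' (2) + 5 = 7 → 'h'
  'l' (11) + 5 = 16 → 'q'
  'a' (0) + 5 = 5 → 'f'
  's' (18) + 5 = 23 → 'x'
  's' (18) + 5 = 23 → 'x'
  'i' (8) + 5 = 13 → 'n'
  'c' (2) + 5 = 7 → 'h'
Result = "hqfxxnh"


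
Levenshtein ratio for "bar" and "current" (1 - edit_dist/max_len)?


Word 1: "bar" (length 3)
Word 2: "current" (length 7)
One optimal edit sequence:
  1. insert 'c'  (+1)
  2. substitute 'b' -> 'u'  (+1)
  3. substitute 'a' -> 'r'  (+1)
  4. keep 'r'
  5. insert 'e'  (+1)
  6. insert 'n'  (+1)
  7. insert 't'  (+1)
Edit distance = 6
Max length = max(3, 7) = 7
Similarity = 1 - 6/7
= 0.1429


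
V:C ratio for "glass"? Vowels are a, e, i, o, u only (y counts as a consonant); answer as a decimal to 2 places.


Word: "glass"
Vowels (a,e,i,o,u): 1
Consonants: 4
Ratio = 1/4
= 0.25


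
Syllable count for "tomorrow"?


Word: "tomorrow"
Syllable breakdown: to · mor · row
Counting: 3 parts
= 3 syllables


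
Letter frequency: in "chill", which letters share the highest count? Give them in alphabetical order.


Word: "chill"
Letter counts:
  'c': 1
  'h': 1
  'i': 1
  'l': 2
Maximum count = 2
Most frequent = 'l' (2 times each)


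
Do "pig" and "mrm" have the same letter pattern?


Pattern of "pig": [0, 1, 2]
Pattern of "mrm": [0, 1, 0]
Patterns do not match
Same pattern = No


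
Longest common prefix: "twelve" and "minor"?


Word 1: "twelve"
Word 2: "minor"
Comparing from start:
  Pos 0: 't' != 'm' (stop)
LCP = "" (length 0)


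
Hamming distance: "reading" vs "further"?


Comparing character by character (same length = 7):
  Pos 0: 'r' vs 'f' !=
  Pos 1: 'e' vs 'u' !=
  Pos 2: 'a' vs 'r' !=
  Pos 3: 'd' vs 't' !=
  Pos 4: 'i' vs 'h' !=
  Pos 5: 'n' vs 'e' !=
  Pos 6: 'g' vs 'r' !=
Hamming distance = 7


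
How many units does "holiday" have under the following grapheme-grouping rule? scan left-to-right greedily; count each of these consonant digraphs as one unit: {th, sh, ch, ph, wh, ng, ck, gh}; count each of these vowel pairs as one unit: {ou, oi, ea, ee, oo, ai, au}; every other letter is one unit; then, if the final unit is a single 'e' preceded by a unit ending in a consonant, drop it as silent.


Word: "holiday" (7 letters)
Left-to-right scan:
  1. 'h' (letter)
  2. 'o' (letter)
  3. 'l' (letter)
  4. 'i' (letter)
  5. 'd' (letter)
  6. 'a' (letter)
  7. 'y' (letter)
Units from scan: 7
Sound units = 7 units


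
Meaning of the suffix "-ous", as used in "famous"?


Suffix: -ous
Example: famous = fame + -ous, with a spelling change
Meaning = having quality of


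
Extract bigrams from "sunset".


Word: "sunset" (length 6)
Number of bigrams = 6 - 2 + 1 = 5
  Position 0: "su"
  Position 1: "un"
  Position 2: "ns"
  Position 3: "se"
  Position 4: "et"
Bigrams = "su", "un", "ns", "se", "et"


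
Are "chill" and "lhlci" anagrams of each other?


Word 1: "chill" → sorted: chill
Word 2: "lhlci" → sorted: chill
Same letters? chill == chill
Anagram = Yes


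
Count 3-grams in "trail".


Word: "trail" (length 5)
Number of 3-grams = length - 3 + 1 = 5 - 3 + 1
= 3


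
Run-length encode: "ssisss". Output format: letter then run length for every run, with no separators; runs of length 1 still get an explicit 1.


String: "ssisss"
Scanning for consecutive runs:
  's' x 2
  'i' x 1
  's' x 3
RLE = "s2i1s3"


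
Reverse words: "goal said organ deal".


Original: "goal said organ deal"
Words (1..n): goal | said | organ | deal
Reversed (n..1): deal | organ | said | goal
Result = "deal organ said goal"


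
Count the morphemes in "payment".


Word: "payment"
Morphemes: pay | -ment
Each morpheme carries meaning
= 2 morphemes


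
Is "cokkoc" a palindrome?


Word: "cokkoc"
Reversed: "cokkoc"
Forward == Backward? cokkoc == cokkoc
Palindrome = Yes


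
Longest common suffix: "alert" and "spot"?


Word 1: "alert"
Word 2: "spot"
Comparing from end:
  Pos -1: 't' == 't'
  Pos -2: 'r' != 'o' (stop)
LCS = "t" (length 1)


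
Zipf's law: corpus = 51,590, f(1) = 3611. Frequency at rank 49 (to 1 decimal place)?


Zipf's law: f(r) = f(1) / r
f(1) = 3611
f(49) = 3611 / 49
= 73.7 occurrences


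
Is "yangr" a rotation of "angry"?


Word: "angry", Candidate: "yangr"
Method: check if candidate is substring of word+word
"angryangry" contains "yangr"? Yes
Is rotation = Yes


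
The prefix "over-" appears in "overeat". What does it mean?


Prefix: over-
As in: overeat -> over- + eat
Meaning = excessive


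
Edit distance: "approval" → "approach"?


Word 1: "approval" (length 8)
Word 2: "approach" (length 8)
One optimal edit sequence (insert/delete/substitute each cost 1):
  1. keep 'a'
  2. keep 'p'
  3. keep 'p'
  4. keep 'r'
  5. keep 'o'
  6. substitute 'v' -> 'a'  (+1)
  7. substitute 'a' -> 'c'  (+1)
  8. substitute 'l' -> 'h'  (+1)
Total edit operations: 3
Edit distance = 3


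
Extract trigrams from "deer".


Word: "deer" (length 4)
Number of trigrams = 4 - 3 + 1 = 2
  Position 0: "dee"
  Position 1: "eer"
Trigrams = "dee", "eer"


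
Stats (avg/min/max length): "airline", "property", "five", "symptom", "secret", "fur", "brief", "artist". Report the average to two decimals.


Lengths: "airline"=7, "property"=8, "five"=4, "symptom"=7, "secret"=6, "fur"=3, "brief"=5, "artist"=6
Sum = 46, Count = 8
Average = 46/8 = 5.75
= avg=5.75, min=3, max=8


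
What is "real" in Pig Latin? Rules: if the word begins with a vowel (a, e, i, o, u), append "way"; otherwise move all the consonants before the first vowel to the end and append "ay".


Word: "real"
Starts with consonant(s) → move to end, add 'ay'
Consonant cluster: "r"
Pig Latin = "ealray"


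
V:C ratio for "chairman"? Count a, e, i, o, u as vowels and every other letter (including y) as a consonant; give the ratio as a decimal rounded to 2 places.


Word: "chairman"
Vowels (a,e,i,o,u): 3
Consonants: 5
Ratio = 3/5
= 0.60


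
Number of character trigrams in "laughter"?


Word: "laughter" (length 8)
Number of 3-grams = length - 3 + 1 = 8 - 3 + 1
= 6


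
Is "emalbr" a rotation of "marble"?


Word: "marble", Candidate: "emalbr"
Method: check if candidate is substring of word+word
"marblemarble" contains "emalbr"? No
Is rotation = No


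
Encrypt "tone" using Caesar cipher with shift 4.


Word: "tone"
Shift: 4
Each letter → (letter + shift) mod 26:
  't' (19) + 4 = 23 → 'x'
  'o' (14) + 4 = 18 → 's'
  'n' (13) + 4 = 17 → 'r'
  'e' (4) + 4 = 8 → 'i'
Result = "xsri"


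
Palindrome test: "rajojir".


Word: "rajojir"
Reversed: "rijojar"
Forward == Backward? rajojir != rijojar
Palindrome = No


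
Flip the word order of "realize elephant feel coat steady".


Original: "realize elephant feel coat steady"
Words (1..n): realize | elephant | feel | coat | steady
Reversed (n..1): steady | coat | feel | elephant | realize
Result = "steady coat feel elephant realize"


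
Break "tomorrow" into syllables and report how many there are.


Word: "tomorrow"
Syllable breakdown: to · mor · row
Counting: 3 parts
= 3 syllables


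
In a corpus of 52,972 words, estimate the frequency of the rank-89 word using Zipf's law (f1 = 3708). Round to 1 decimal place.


Zipf's law: f(r) = f(1) / r
f(1) = 3708
f(89) = 3708 / 89
= 41.7 occurrences


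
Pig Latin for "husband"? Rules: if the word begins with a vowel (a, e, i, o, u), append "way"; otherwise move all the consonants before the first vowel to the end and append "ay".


Word: "husband"
Starts with consonant(s) → move to end, add 'ay'
Consonant cluster: "h"
Pig Latin = "usbandhay"


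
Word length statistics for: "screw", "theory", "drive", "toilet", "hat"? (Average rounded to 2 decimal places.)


Lengths: "screw"=5, "theory"=6, "drive"=5, "toilet"=6, "hat"=3
Sum = 25, Count = 5
Average = 25/5 = 5.00
= avg=5.00, min=3, max=6


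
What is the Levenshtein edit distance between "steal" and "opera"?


Word 1: "steal" (length 5)
Word 2: "opera" (length 5)
One optimal edit sequence (insert/delete/substitute each cost 1):
  1. substitute 's' -> 'o'  (+1)
  2. substitute 't' -> 'p'  (+1)
  3. keep 'e'
  4. substitute 'a' -> 'r'  (+1)
  5. substitute 'l' -> 'a'  (+1)
Total edit operations: 4
Edit distance = 4


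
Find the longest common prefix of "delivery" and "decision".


Word 1: "delivery"
Word 2: "decision"
Comparing from start:
  Pos 0: 'd' == 'd'
  Pos 1: 'e' == 'e'
  Pos 2: 'l' != 'c' (stop)
LCP = "de" (length 2)


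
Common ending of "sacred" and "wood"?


Word 1: "sacred"
Word 2: "wood"
Comparing from end:
  Pos -1: 'd' == 'd'
  Pos -2: 'e' != 'o' (stop)
LCS = "d" (length 1)


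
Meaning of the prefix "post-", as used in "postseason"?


Prefix: post-
As in: postseason -> post- + season
Meaning = after


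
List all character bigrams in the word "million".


Word: "million" (length 7)
Number of bigrams = 7 - 2 + 1 = 6
  Position 0: "mi"
  Position 1: "il"
  Position 2: "ll"
  Position 3: "li"
  Position 4: "io"
  Position 5: "on"
Bigrams = "mi", "il", "ll", "li", "io", "on"


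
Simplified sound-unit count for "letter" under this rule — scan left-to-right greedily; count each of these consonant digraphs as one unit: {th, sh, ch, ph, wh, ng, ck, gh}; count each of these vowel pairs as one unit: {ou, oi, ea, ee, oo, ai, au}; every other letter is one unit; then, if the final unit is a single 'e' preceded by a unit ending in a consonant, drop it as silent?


Word: "letter" (6 letters)
Left-to-right scan:
  [1] 'l' (letter)
  [2] 'e' (letter)
  [3] 't' (letter)
  [4] 't' (letter)
  [5] 'e' (letter)
  [6] 'r' (letter)
Units from scan: 6
Sound units = 6 units


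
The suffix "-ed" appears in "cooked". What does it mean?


Suffix: -ed
Example: cooked (cook + -ed)
Meaning = past tense


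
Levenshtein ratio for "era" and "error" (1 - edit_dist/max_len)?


Word 1: "era" (length 3)
Word 2: "error" (length 5)
One optimal edit sequence:
  1. keep 'e'
  2. insert 'r'  (+1)
  3. keep 'r'
  4. insert 'o'  (+1)
  5. substitute 'a' -> 'r'  (+1)
Edit distance = 3
Max length = max(3, 5) = 5
Similarity = 1 - 3/5
= 0.4000


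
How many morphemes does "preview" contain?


Word: "preview"
Morphemes: pre- | view
Each morpheme carries meaning
= 2 morphemes


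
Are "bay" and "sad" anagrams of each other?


Word 1: "bay" → sorted: aby
Word 2: "sad" → sorted: ads
Same letters? aby != ads
Anagram = No


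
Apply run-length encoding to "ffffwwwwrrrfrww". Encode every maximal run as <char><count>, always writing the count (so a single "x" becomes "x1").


String: "ffffwwwwrrrfrww"
Scanning for consecutive runs:
  'f' x 4
  'w' x 4
  'r' x 3
  'f' x 1
  'r' x 1
  'w' x 2
RLE = "f4w4r3f1r1w2"


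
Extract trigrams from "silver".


Word: "silver" (length 6)
Number of trigrams = 6 - 3 + 1 = 4
  Position 0: "sil"
  Position 1: "ilv"
  Position 2: "lve"
  Position 3: "ver"
Trigrams = "sil", "ilv", "lve", "ver"


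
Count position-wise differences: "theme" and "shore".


Comparing character by character (same length = 5):
  Pos 0: 't' vs 's' !=
  Pos 1: 'h' vs 'h' =
  Pos 2: 'e' vs 'o' !=
  Pos 3: 'm' vs 'r' !=
  Pos 4: 'e' vs 'e' =
Hamming distance = 3


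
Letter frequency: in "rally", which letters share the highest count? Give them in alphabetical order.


Word: "rally"
Letter counts:
  'a': 1
  'l': 2
  'r': 1
  'y': 1
Maximum count = 2
Most frequent = 'l' (2 times each)


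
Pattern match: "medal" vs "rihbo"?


Pattern of "medal": [0, 1, 2, 3, 4]
Pattern of "rihbo": [0, 1, 2, 3, 4]
Patterns match
Same pattern = Yes


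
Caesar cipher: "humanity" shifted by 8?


Word: "humanity"
Shift: 8
Each letter → (letter + shift) mod 26:
  'h' (7) + 8 = 15 → 'p'
  'u' (20) + 8 = 2 → 'c'
  'm' (12) + 8 = 20 → 'u'
  'a' (0) + 8 = 8 → 'i'
  'n' (13) + 8 = 21 → 'v'
  'i' (8) + 8 = 16 → 'q'
  't' (19) + 8 = 1 → 'b'
  'y' (24) + 8 = 6 → 'g'
Result = "pcuivqbg"


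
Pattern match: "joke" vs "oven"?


Pattern of "joke": [0, 1, 2, 3]
Pattern of "oven": [0, 1, 2, 3]
Patterns match
Same pattern = Yes


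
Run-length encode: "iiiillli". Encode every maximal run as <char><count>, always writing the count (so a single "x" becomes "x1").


String: "iiiillli"
Scanning for consecutive runs:
  'i' x 4
  'l' x 3
  'i' x 1
RLE = "i4l3i1"


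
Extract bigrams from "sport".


Word: "sport" (length 5)
Number of bigrams = 5 - 2 + 1 = 4
  Position 0: "sp"
  Position 1: "po"
  Position 2: "or"
  Position 3: "rt"
Bigrams = "sp", "po", "or", "rt"


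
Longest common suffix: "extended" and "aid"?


Word 1: "extended"
Word 2: "aid"
Comparing from end:
  Pos -1: 'd' == 'd'
  Pos -2: 'e' != 'i' (stop)
LCS = "d" (length 1)


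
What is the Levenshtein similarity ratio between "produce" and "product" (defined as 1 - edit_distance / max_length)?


Word 1: "produce" (length 7)
Word 2: "product" (length 7)
One optimal edit sequence:
  1. keep 'p'
  2. keep 'r'
  3. keep 'o'
  4. keep 'd'
  5. keep 'u'
  6. keep 'c'
  7. substitute 'e' -> 't'  (+1)
Edit distance = 1
Max length = max(7, 7) = 7
Similarity = 1 - 1/7
= 0.8571


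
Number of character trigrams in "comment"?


Word: "comment" (length 7)
Number of 3-grams = length - 3 + 1 = 7 - 3 + 1
= 5


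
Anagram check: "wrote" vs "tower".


Word 1: "wrote" → sorted: eortw
Word 2: "tower" → sorted: eortw
Same letters? eortw == eortw
Anagram = Yes


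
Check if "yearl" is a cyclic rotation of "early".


Word: "early", Candidate: "yearl"
Method: check if candidate is substring of word+word
"earlyearly" contains "yearl"? Yes
Is rotation = Yes


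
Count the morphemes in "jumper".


Word: "jumper"
Morphemes: jump + -er
Each morpheme carries meaning
= 2 morphemes


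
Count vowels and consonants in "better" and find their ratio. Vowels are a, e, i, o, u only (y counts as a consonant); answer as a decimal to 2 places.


Word: "better"
Vowels (a,e,i,o,u): 2
Consonants: 4
Ratio = 2/4
= 0.50


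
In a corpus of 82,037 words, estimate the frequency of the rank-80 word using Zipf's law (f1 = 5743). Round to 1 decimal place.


Zipf's law: f(r) = f(1) / r
f(1) = 5743
f(80) = 5743 / 80
= 71.8 occurrences


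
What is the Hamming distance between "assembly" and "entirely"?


Comparing character by character (same length = 8):
  Pos 0: 'a' vs 'e' !=
  Pos 1: 's' vs 'n' !=
  Pos 2: 's' vs 't' !=
  Pos 3: 'e' vs 'i' !=
  Pos 4: 'm' vs 'r' !=
  Pos 5: 'b' vs 'e' !=
  Pos 6: 'l' vs 'l' =
  Pos 7: 'y' vs 'y' =
Hamming distance = 6


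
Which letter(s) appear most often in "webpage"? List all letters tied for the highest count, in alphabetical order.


Word: "webpage"
Letter counts:
  'a': 1
  'b': 1
  'e': 2
  'g': 1
  'p': 1
  'w': 1
Maximum count = 2
Most frequent = 'e' (2 times each)


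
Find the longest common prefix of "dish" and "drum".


Word 1: "dish"
Word 2: "drum"
Comparing from start:
  Pos 0: 'd' == 'd'
  Pos 1: 'i' != 'r' (stop)
LCP = "d" (length 1)


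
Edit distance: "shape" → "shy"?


Word 1: "shape" (length 5)
Word 2: "shy" (length 3)
One optimal edit sequence (insert/delete/substitute each cost 1):
  1. keep 's'
  2. keep 'h'
  3. delete 'a'  (+1)
  4. delete 'p'  (+1)
  5. substitute 'e' -> 'y'  (+1)
Total edit operations: 3
Edit distance = 3


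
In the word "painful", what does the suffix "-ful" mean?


Suffix: -ful
As in: painful -> pain + -ful
Meaning = full of


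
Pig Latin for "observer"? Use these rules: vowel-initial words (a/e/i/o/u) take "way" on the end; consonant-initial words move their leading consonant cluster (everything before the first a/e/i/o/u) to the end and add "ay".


Word: "observer"
Starts with vowel → add 'way'
Pig Latin = "observerway"


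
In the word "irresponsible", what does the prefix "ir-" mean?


Prefix: ir-
Example: irresponsible = ir- + responsible
Meaning = not


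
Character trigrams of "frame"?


Word: "frame" (length 5)
Number of trigrams = 5 - 3 + 1 = 3
  Position 0: "fra"
  Position 1: "ram"
  Position 2: "ame"
Trigrams = "fra", "ram", "ame"


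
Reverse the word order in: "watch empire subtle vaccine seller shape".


Original: "watch empire subtle vaccine seller shape"
Words (1..n): watch | empire | subtle | vaccine | seller | shape
Reversed (n..1): shape | seller | vaccine | subtle | empire | watch
Result = "shape seller vaccine subtle empire watch"


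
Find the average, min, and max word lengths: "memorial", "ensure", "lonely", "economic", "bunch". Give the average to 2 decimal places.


Lengths: "memorial"=8, "ensure"=6, "lonely"=6, "economic"=8, "bunch"=5
Sum = 33, Count = 5
Average = 33/5 = 6.60
= avg=6.60, min=5, max=8


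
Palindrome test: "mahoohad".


Word: "mahoohad"
Reversed: "dahooham"
Forward == Backward? mahoohad != dahooham
Palindrome = No


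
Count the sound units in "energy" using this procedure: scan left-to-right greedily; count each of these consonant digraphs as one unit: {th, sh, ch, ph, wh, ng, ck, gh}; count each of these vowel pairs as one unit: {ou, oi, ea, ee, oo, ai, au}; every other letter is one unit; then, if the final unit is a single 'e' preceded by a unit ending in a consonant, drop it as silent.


Word: "energy" (6 letters)
Left-to-right scan:
  1. 'e' (letter)
  2. 'n' (letter)
  3. 'e' (letter)
  4. 'r' (letter)
  5. 'g' (letter)
  6. 'y' (letter)
Units from scan: 6
Sound units = 6 units


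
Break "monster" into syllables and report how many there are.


Word: "monster"
Syllable breakdown: mon / ster
Counting: 2 parts
= 2 syllables


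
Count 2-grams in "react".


Word: "react" (length 5)
Number of 2-grams = length - 2 + 1 = 5 - 2 + 1
= 4


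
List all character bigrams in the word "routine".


Word: "routine" (length 7)
Number of bigrams = 7 - 2 + 1 = 6
  Position 0: "ro"
  Position 1: "ou"
  Position 2: "ut"
  Position 3: "ti"
  Position 4: "in"
  Position 5: "ne"
Bigrams = "ro", "ou", "ut", "ti", "in", "ne"
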